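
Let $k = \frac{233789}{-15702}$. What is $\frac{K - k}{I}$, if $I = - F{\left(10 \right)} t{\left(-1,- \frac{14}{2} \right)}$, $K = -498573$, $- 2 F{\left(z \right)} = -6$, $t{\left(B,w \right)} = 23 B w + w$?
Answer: $\frac{7828359457}{7254324} \approx 1079.1$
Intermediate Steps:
$t{\left(B,w \right)} = w + 23 B w$ ($t{\left(B,w \right)} = 23 B w + w = w + 23 B w$)
$F{\left(z \right)} = 3$ ($F{\left(z \right)} = \left(- \frac{1}{2}\right) \left(-6\right) = 3$)
$k = - \frac{233789}{15702}$ ($k = 233789 \left(- \frac{1}{15702}\right) = - \frac{233789}{15702} \approx -14.889$)
$I = -462$ ($I = \left(-1\right) 3 - \frac{14}{2} \left(1 + 23 \left(-1\right)\right) = - 3 \left(-14\right) \frac{1}{2} \left(1 - 23\right) = - 3 \left(\left(-7\right) \left(-22\right)\right) = \left(-3\right) 154 = -462$)
$\frac{K - k}{I} = \frac{-498573 - - \frac{233789}{15702}}{-462} = \left(-498573 + \frac{233789}{15702}\right) \left(- \frac{1}{462}\right) = \left(- \frac{7828359457}{15702}\right) \left(- \frac{1}{462}\right) = \frac{7828359457}{7254324}$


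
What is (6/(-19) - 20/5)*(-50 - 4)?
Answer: 4428/19 ≈ 233.05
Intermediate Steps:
(6/(-19) - 20/5)*(-50 - 4) = (6*(-1/19) - 20*1/5)*(-54) = (-6/19 - 4)*(-54) = -82/19*(-54) = 4428/19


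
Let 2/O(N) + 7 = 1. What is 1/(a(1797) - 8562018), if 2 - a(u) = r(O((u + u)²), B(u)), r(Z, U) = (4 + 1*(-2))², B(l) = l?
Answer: -1/8562020 ≈ -1.1679e-7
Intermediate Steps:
O(N) = -⅓ (O(N) = 2/(-7 + 1) = 2/(-6) = 2*(-⅙) = -⅓)
r(Z, U) = 4 (r(Z, U) = (4 - 2)² = 2² = 4)
a(u) = -2 (a(u) = 2 - 1*4 = 2 - 4 = -2)
1/(a(1797) - 8562018) = 1/(-2 - 8562018) = 1/(-8562020) = -1/8562020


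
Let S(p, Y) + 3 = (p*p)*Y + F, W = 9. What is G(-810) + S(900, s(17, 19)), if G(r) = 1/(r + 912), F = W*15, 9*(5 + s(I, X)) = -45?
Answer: -826186535/102 ≈ -8.0999e+6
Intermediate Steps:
s(I, X) = -10 (s(I, X) = -5 + (⅑)*(-45) = -5 - 5 = -10)
F = 135 (F = 9*15 = 135)
G(r) = 1/(912 + r)
S(p, Y) = 132 + Y*p² (S(p, Y) = -3 + ((p*p)*Y + 135) = -3 + (p²*Y + 135) = -3 + (Y*p² + 135) = -3 + (135 + Y*p²) = 132 + Y*p²)
G(-810) + S(900, s(17, 19)) = 1/(912 - 810) + (132 - 10*900²) = 1/102 + (132 - 10*810000) = 1/102 + (132 - 8100000) = 1/102 - 8099868 = -826186535/102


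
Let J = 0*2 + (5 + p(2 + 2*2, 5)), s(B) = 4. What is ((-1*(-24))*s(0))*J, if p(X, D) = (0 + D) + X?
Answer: 1536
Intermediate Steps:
p(X, D) = D + X
J = 16 (J = 0*2 + (5 + (5 + (2 + 2*2))) = 0 + (5 + (5 + (2 + 4))) = 0 + (5 + (5 + 6)) = 0 + (5 + 11) = 0 + 16 = 16)
((-1*(-24))*s(0))*J = (-1*(-24)*4)*16 = (24*4)*16 = 96*16 = 1536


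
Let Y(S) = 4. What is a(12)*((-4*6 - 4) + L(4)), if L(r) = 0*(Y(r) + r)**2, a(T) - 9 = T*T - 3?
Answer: -4200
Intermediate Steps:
a(T) = 6 + T**2 (a(T) = 9 + (T*T - 3) = 9 + (T**2 - 3) = 9 + (-3 + T**2) = 6 + T**2)
L(r) = 0 (L(r) = 0*(4 + r)**2 = 0)
a(12)*((-4*6 - 4) + L(4)) = (6 + 12**2)*((-4*6 - 4) + 0) = (6 + 144)*((-24 - 4) + 0) = 150*(-28 + 0) = 150*(-28) = -4200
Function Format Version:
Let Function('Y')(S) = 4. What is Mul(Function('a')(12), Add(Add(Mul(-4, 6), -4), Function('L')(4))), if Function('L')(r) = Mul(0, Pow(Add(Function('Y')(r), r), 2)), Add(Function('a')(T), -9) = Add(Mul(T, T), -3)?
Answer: -4200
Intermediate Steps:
Function('a')(T) = Add(6, Pow(T, 2)) (Function('a')(T) = Add(9, Add(Mul(T, T), -3)) = Add(9, Add(Pow(T, 2), -3)) = Add(9, Add(-3, Pow(T, 2))) = Add(6, Pow(T, 2)))
Function('L')(r) = 0 (Function('L')(r) = Mul(0, Pow(Add(4, r), 2)) = 0)
Mul(Function('a')(12), Add(Add(Mul(-4, 6), -4), Function('L')(4))) = Mul(Add(6, Pow(12, 2)), Add(Add(Mul(-4, 6), -4), 0)) = Mul(Add(6, 144), Add(Add(-24, -4), 0)) = Mul(150, Add(-28, 0)) = Mul(150, -28) = -4200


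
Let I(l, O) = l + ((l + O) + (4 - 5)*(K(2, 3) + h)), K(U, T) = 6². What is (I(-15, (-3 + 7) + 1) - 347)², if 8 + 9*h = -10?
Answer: 164836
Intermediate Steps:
K(U, T) = 36
h = -2 (h = -8/9 + (⅑)*(-10) = -8/9 - 10/9 = -2)
I(l, O) = -34 + O + 2*l (I(l, O) = l + ((l + O) + (4 - 5)*(36 - 2)) = l + ((O + l) - 1*34) = l + ((O + l) - 34) = l + (-34 + O + l) = -34 + O + 2*l)
(I(-15, (-3 + 7) + 1) - 347)² = ((-34 + ((-3 + 7) + 1) + 2*(-15)) - 347)² = ((-34 + (4 + 1) - 30) - 347)² = ((-34 + 5 - 30) - 347)² = (-59 - 347)² = (-406)² = 164836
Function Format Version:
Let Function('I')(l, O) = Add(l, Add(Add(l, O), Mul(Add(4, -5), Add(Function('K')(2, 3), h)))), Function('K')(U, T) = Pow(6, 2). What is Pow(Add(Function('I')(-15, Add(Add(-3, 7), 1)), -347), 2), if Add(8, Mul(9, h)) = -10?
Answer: 164836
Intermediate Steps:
Function('K')(U, T) = 36
h = -2 (h = Add(Rational(-8, 9), Mul(Rational(1, 9), -10)) = Add(Rational(-8, 9), Rational(-10, 9)) = -2)
Function('I')(l, O) = Add(-34, O, Mul(2, l)) (Function('I')(l, O) = Add(l, Add(Add(l, O), Mul(Add(4, -5), Add(36, -2)))) = Add(l, Add(Add(O, l), Mul(-1, 34))) = Add(l, Add(Add(O, l), -34)) = Add(l, Add(-34, O, l)) = Add(-34, O, Mul(2, l)))
Pow(Add(Function('I')(-15, Add(Add(-3, 7), 1)), -347), 2) = Pow(Add(Add(-34, Add(Add(-3, 7), 1), Mul(2, -15)), -347), 2) = Pow(Add(Add(-34, Add(4, 1), -30), -347), 2) = Pow(Add(Add(-34, 5, -30), -347), 2) = Pow(Add(-59, -347), 2) = Pow(-406, 2) = 164836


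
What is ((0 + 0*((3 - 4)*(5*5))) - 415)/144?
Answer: -415/144 ≈ -2.8819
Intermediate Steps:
((0 + 0*((3 - 4)*(5*5))) - 415)/144 = ((0 + 0*(-1*25)) - 415)*(1/144) = ((0 + 0*(-25)) - 415)*(1/144) = ((0 + 0) - 415)*(1/144) = (0 - 415)*(1/144) = -415*1/144 = -415/144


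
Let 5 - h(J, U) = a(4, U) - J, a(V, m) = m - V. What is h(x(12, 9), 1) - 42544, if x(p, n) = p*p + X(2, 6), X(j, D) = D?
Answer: -42386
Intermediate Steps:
x(p, n) = 6 + p² (x(p, n) = p*p + 6 = p² + 6 = 6 + p²)
h(J, U) = 9 + J - U (h(J, U) = 5 - ((U - 1*4) - J) = 5 - ((U - 4) - J) = 5 - ((-4 + U) - J) = 5 - (-4 + U - J) = 5 + (4 + J - U) = 9 + J - U)
h(x(12, 9), 1) - 42544 = (9 + (6 + 12²) - 1*1) - 42544 = (9 + (6 + 144) - 1) - 42544 = (9 + 150 - 1) - 42544 = 158 - 42544 = -42386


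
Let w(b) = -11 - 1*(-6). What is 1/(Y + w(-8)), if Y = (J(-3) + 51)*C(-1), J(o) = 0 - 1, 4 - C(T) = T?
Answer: 1/245 ≈ 0.0040816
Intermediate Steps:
C(T) = 4 - T
J(o) = -1
w(b) = -5 (w(b) = -11 + 6 = -5)
Y = 250 (Y = (-1 + 51)*(4 - 1*(-1)) = 50*(4 + 1) = 50*5 = 250)
1/(Y + w(-8)) = 1/(250 - 5) = 1/245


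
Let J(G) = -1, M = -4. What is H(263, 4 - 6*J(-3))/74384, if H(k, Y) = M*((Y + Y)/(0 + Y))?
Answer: -1/9298 ≈ -0.00010755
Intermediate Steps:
H(k, Y) = -8 (H(k, Y) = -4*(Y + Y)/(0 + Y) = -4*2*Y/Y = -4*2 = -8)
H(263, 4 - 6*J(-3))/74384 = -8/74384 = -8*1/74384 = -1/9298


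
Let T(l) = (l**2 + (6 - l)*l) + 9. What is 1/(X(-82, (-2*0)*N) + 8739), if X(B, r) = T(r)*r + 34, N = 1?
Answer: 1/8773 ≈ 0.00011399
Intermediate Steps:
T(l) = 9 + l**2 + l*(6 - l) (T(l) = (l**2 + l*(6 - l)) + 9 = 9 + l**2 + l*(6 - l))
X(B, r) = 34 + r*(9 + 6*r) (X(B, r) = (9 + 6*r)*r + 34 = r*(9 + 6*r) + 34 = 34 + r*(9 + 6*r))
1/(X(-82, (-2*0)*N) + 8739) = 1/((34 + 3*(-2*0*1)*(3 + 2*(-2*0*1))) + 8739) = 1/((34 + 3*(0*1)*(3 + 2*(0*1))) + 8739) = 1/((34 + 3*0*(3 + 2*0)) + 8739) = 1/((34 + 3*0*(3 + 0)) + 8739) = 1/((34 + 3*0*3) + 8739) = 1/((34 + 0) + 8739) = 1/(34 + 8739) = 1/8773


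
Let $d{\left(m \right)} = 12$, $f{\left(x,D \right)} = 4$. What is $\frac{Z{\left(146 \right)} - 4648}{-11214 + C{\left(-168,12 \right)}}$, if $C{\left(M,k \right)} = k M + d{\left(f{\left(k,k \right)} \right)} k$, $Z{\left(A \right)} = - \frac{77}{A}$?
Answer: $\frac{678685}{1910556} \approx 0.35523$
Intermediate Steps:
$C{\left(M,k \right)} = 12 k + M k$ ($C{\left(M,k \right)} = k M + 12 k = M k + 12 k = 12 k + M k$)
$\frac{Z{\left(146 \right)} - 4648}{-11214 + C{\left(-168,12 \right)}} = \frac{- \frac{77}{146} - 4648}{-11214 + 12 \left(12 - 168\right)} = \frac{\left(-77\right) \frac{1}{146} - 4648}{-11214 + 12 \left(-156\right)} = \frac{- \frac{77}{146} - 4648}{-11214 - 1872} = - \frac{678685}{146 \left(-13086\right)} = \left(- \frac{678685}{146}\right) \left(- \frac{1}{13086}\right) = \frac{678685}{1910556}$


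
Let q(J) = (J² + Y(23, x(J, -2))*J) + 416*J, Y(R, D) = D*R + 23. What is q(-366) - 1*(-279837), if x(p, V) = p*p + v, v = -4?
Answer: -1127354817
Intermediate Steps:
x(p, V) = -4 + p² (x(p, V) = p*p - 4 = p² - 4 = -4 + p²)
Y(R, D) = 23 + D*R
q(J) = J² + 416*J + J*(-69 + 23*J²) (q(J) = (J² + (23 + (-4 + J²)*23)*J) + 416*J = (J² + (23 + (-92 + 23*J²))*J) + 416*J = (J² + (-69 + 23*J²)*J) + 416*J = (J² + J*(-69 + 23*J²)) + 416*J = J² + 416*J + J*(-69 + 23*J²))
q(-366) - 1*(-279837) = -366*(347 - 366 + 23*(-366)²) - 1*(-279837) = -366*(347 - 366 + 23*133956) + 279837 = -366*(347 - 366 + 3080988) + 279837 = -366*3080969 + 279837 = -1127634654 + 279837 = -1127354817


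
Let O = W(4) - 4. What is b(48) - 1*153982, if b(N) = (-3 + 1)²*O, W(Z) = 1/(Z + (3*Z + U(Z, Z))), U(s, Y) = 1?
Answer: -2617962/17 ≈ -1.5400e+5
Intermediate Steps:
W(Z) = 1/(1 + 4*Z) (W(Z) = 1/(Z + (3*Z + 1)) = 1/(Z + (1 + 3*Z)) = 1/(1 + 4*Z))
O = -67/17 (O = 1/(1 + 4*4) - 4 = 1/(1 + 16) - 4 = 1/17 - 4 = -67/17 ≈ -3.9412)
b(N) = -268/17 (b(N) = (-3 + 1)²*(-67/17) = (-2)²*(-67/17) = 4*(-67/17) = -268/17)
b(48) - 1*153982 = -268/17 - 1*153982 = -268/17 - 153982 = -2617962/17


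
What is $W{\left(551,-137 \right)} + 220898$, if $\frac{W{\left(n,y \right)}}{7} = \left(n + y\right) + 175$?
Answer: $225021$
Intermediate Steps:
$W{\left(n,y \right)} = 1225 + 7 n + 7 y$ ($W{\left(n,y \right)} = 7 \left(\left(n + y\right) + 175\right) = 7 \left(175 + n + y\right) = 1225 + 7 n + 7 y$)
$W{\left(551,-137 \right)} + 220898 = \left(1225 + 7 \cdot 551 + 7 \left(-137\right)\right) + 220898 = \left(1225 + 3857 - 959\right) + 220898 = 4123 + 220898 = 225021$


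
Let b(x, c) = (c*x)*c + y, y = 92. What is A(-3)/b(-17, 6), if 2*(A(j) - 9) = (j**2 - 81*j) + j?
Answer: -267/1040 ≈ -0.25673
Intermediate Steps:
A(j) = 9 + j**2/2 - 40*j (A(j) = 9 + ((j**2 - 81*j) + j)/2 = 9 + (j**2 - 80*j)/2 = 9 + (j**2/2 - 40*j) = 9 + j**2/2 - 40*j)
b(x, c) = 92 + x*c**2 (b(x, c) = (c*x)*c + 92 = x*c**2 + 92 = 92 + x*c**2)
A(-3)/b(-17, 6) = (9 + (1/2)*(-3)**2 - 40*(-3))/(92 - 17*6**2) = (9 + (1/2)*9 + 120)/(92 - 17*36) = (9 + 9/2 + 120)/(92 - 612) = (267/2)/(-520) = (267/2)*(-1/520) = -267/1040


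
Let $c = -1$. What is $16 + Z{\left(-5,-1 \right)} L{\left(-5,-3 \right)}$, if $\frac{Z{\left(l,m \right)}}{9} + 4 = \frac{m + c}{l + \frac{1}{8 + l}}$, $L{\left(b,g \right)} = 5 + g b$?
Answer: $- \frac{4388}{7} \approx -626.86$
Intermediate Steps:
$L{\left(b,g \right)} = 5 + b g$
$Z{\left(l,m \right)} = -36 + \frac{9 \left(-1 + m\right)}{l + \frac{1}{8 + l}}$ ($Z{\left(l,m \right)} = -36 + 9 \frac{m - 1}{l + \frac{1}{8 + l}} = -36 + 9 \frac{-1 + m}{l + \frac{1}{8 + l}} = -36 + \frac{9 \left(-1 + m\right)}{l + \frac{1}{8 + l}}$)
$16 + Z{\left(-5,-1 \right)} L{\left(-5,-3 \right)} = 16 + \frac{9 \left(-12 - -165 - 4 \left(-5\right)^{2} + 8 \left(-1\right) - -5\right)}{1 + \left(-5\right)^{2} + 8 \left(-5\right)} \left(5 - -15\right) = 16 + \frac{9 \left(-12 + 165 - 100 - 8 + 5\right)}{1 + 25 - 40} \left(5 + 15\right) = 16 + \frac{9 \left(-12 + 165 - 100 - 8 + 5\right)}{-14} \cdot 20 = 16 + 9 \left(- \frac{1}{14}\right) 50 \cdot 20 = 16 - \frac{4500}{7} = - \frac{4388}{7}$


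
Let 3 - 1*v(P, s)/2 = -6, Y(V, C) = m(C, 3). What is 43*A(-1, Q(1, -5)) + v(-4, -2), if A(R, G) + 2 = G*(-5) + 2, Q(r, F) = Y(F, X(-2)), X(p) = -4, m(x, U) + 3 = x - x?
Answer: 663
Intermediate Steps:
m(x, U) = -3 (m(x, U) = -3 + (x - x) = -3 + 0 = -3)
Y(V, C) = -3
Q(r, F) = -3
A(R, G) = -5*G (A(R, G) = -2 + (G*(-5) + 2) = -2 + (-5*G + 2) = -2 + (2 - 5*G) = -5*G)
v(P, s) = 18 (v(P, s) = 6 - 2*(-6) = 6 + 12 = 18)
43*A(-1, Q(1, -5)) + v(-4, -2) = 43*(-5*(-3)) + 18 = 43*15 + 18 = 645 + 18 = 663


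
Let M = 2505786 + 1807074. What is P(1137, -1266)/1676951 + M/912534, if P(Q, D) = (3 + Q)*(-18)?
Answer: 1202288282030/255045800639 ≈ 4.7140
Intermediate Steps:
P(Q, D) = -54 - 18*Q
M = 4312860
P(1137, -1266)/1676951 + M/912534 = (-54 - 18*1137)/1676951 + 4312860/912534 = (-54 - 20466)*(1/1676951) + 4312860*(1/912534) = -20520*1/1676951 + 718810/152089 = -20520/1676951 + 718810/152089 = 1202288282030/255045800639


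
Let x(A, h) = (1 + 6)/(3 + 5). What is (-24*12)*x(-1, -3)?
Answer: -252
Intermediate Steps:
x(A, h) = 7/8
(-24*12)*x(-1, -3) = -24*12*(7/8) = -288*7/8 = -252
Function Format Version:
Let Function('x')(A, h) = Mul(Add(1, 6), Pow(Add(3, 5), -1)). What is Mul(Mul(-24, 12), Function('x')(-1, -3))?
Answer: -252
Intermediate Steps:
Function('x')(A, h) = Rational(7, 8) (Function('x')(A, h) = Mul(7, Pow(8, -1)) = Mul(7, Rational(1, 8)) = Rational(7, 8))
Mul(Mul(-24, 12), Function('x')(-1, -3)) = Mul(Mul(-24, 12), Rational(7, 8)) = Mul(-288, Rational(7, 8)) = -252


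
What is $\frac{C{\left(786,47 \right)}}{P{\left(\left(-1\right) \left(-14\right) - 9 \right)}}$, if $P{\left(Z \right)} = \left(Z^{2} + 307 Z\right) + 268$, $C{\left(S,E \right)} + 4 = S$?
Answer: $\frac{391}{914} \approx 0.42779$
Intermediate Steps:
$C{\left(S,E \right)} = -4 + S$
$P{\left(Z \right)} = 268 + Z^{2} + 307 Z$
$\frac{C{\left(786,47 \right)}}{P{\left(\left(-1\right) \left(-14\right) - 9 \right)}} = \frac{-4 + 786}{268 + \left(\left(-1\right) \left(-14\right) - 9\right)^{2} + 307 \left(\left(-1\right) \left(-14\right) - 9\right)} = \frac{782}{268 + \left(14 - 9\right)^{2} + 307 \left(14 - 9\right)} = \frac{782}{268 + 5^{2} + 307 \cdot 5} = \frac{782}{268 + 25 + 1535} = \frac{782}{1828} = 782 \cdot \frac{1}{1828} = \frac{391}{914}$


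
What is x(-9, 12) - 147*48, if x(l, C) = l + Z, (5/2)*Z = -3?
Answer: -35331/5 ≈ -7066.2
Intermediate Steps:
Z = -6/5 (Z = (⅖)*(-3) = -6/5 ≈ -1.2000)
x(l, C) = -6/5 + l (x(l, C) = l - 6/5 = -6/5 + l)
x(-9, 12) - 147*48 = (-6/5 - 9) - 147*48 = -51/5 - 7056 = -35331/5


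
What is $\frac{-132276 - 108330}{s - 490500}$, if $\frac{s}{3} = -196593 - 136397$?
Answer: $\frac{40101}{248245} \approx 0.16154$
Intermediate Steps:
$s = -998970$ ($s = 3 \left(-196593 - 136397\right) = 3 \left(-332990\right) = -998970$)
$\frac{-132276 - 108330}{s - 490500} = \frac{-132276 - 108330}{-998970 - 490500} = - \frac{240606}{-1489470} = \left(-240606\right) \left(- \frac{1}{1489470}\right) = \frac{40101}{248245}$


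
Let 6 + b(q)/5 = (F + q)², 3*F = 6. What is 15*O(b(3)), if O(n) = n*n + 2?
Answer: 135405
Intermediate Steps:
F = 2 (F = (⅓)*6 = 2)
b(q) = -30 + 5*(2 + q)²
O(n) = 2 + n² (O(n) = n² + 2 = 2 + n²)
15*O(b(3)) = 15*(2 + (-30 + 5*(2 + 3)²)²) = 15*(2 + (-30 + 5*5²)²) = 15*(2 + (-30 + 5*25)²) = 15*(2 + (-30 + 125)²) = 15*(2 + 95²) = 15*(2 + 9025) = 15*9027 = 135405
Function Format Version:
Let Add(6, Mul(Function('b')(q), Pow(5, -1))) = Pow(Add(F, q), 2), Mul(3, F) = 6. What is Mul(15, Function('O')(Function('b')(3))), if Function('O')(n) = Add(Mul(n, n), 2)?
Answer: 135405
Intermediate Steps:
F = 2 (F = Mul(Rational(1, 3), 6) = 2)
Function('b')(q) = Add(-30, Mul(5, Pow(Add(2, q), 2)))
Function('O')(n) = Add(2, Pow(n, 2)) (Function('O')(n) = Add(Pow(n, 2), 2) = Add(2, Pow(n, 2)))
Mul(15, Function('O')(Function('b')(3))) = Mul(15, Add(2, Pow(Add(-30, Mul(5, Pow(Add(2, 3), 2))), 2))) = Mul(15, Add(2, Pow(Add(-30, Mul(5, Pow(5, 2))), 2))) = Mul(15, Add(2, Pow(Add(-30, Mul(5, 25)), 2))) = Mul(15, Add(2, Pow(Add(-30, 125), 2))) = Mul(15, Add(2, Pow(95, 2))) = Mul(15, Add(2, 9025)) = Mul(15, 9027) = 135405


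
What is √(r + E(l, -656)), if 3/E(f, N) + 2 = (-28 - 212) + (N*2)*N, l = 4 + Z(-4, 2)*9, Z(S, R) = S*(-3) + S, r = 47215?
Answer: √3883904771848310/286810 ≈ 217.29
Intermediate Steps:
Z(S, R) = -2*S (Z(S, R) = -3*S + S = -2*S)
l = 76 (l = 4 - 2*(-4)*9 = 4 + 8*9 = 4 + 72 = 76)
E(f, N) = 3/(-242 + 2*N²) (E(f, N) = 3/(-2 + ((-28 - 212) + (N*2)*N)) = 3/(-2 + (-240 + (2*N)*N)) = 3/(-2 + (-240 + 2*N²)) = 3/(-242 + 2*N²))
√(r + E(l, -656)) = √(47215 + 3/(2*(-121 + (-656)²))) = √(47215 + 3/(2*(-121 + 430336))) = √(47215 + (3/2)/430215) = √(47215 + (3/2)*(1/430215)) = √(47215 + 1/286810) = √(13541734151/286810) = √3883904771848310/286810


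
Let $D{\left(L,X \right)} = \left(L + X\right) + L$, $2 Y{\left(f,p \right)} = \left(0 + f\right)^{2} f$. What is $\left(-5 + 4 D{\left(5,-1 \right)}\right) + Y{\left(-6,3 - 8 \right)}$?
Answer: $-77$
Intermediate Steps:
$Y{\left(f,p \right)} = \frac{f^{3}}{2}$ ($Y{\left(f,p \right)} = \frac{\left(0 + f\right)^{2} f}{2} = \frac{f^{2} f}{2} = \frac{f^{3}}{2}$)
$D{\left(L,X \right)} = X + 2 L$
$\left(-5 + 4 D{\left(5,-1 \right)}\right) + Y{\left(-6,3 - 8 \right)} = \left(-5 + 4 \left(-1 + 2 \cdot 5\right)\right) + \frac{\left(-6\right)^{3}}{2} = \left(-5 + 4 \left(-1 + 10\right)\right) + \frac{1}{2} \left(-216\right) = \left(-5 + 4 \cdot 9\right) - 108 = \left(-5 + 36\right) - 108 = 31 - 108 = -77$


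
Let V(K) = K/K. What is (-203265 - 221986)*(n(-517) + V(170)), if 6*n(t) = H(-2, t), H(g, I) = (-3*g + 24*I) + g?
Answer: 2636130949/3 ≈ 8.7871e+8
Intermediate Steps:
H(g, I) = -2*g + 24*I
V(K) = 1
n(t) = ⅔ + 4*t (n(t) = (-2*(-2) + 24*t)/6 = (4 + 24*t)/6 = ⅔ + 4*t)
(-203265 - 221986)*(n(-517) + V(170)) = (-203265 - 221986)*((⅔ + 4*(-517)) + 1) = -425251*((⅔ - 2068) + 1) = -425251*(-6202/3 + 1) = -425251*(-6199/3) = 2636130949/3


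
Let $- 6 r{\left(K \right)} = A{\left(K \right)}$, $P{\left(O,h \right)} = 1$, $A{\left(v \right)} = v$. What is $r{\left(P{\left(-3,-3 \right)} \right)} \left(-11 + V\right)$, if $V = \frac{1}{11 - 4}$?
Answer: $\frac{38}{21} \approx 1.8095$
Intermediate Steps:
$r{\left(K \right)} = - \frac{K}{6}$
$V = \frac{1}{7} \approx 0.14286$
$r{\left(P{\left(-3,-3 \right)} \right)} \left(-11 + V\right) = \left(- \frac{1}{6}\right) 1 \left(-11 + \frac{1}{7}\right) = \left(- \frac{1}{6}\right) \left(- \frac{76}{7}\right) = \frac{38}{21}$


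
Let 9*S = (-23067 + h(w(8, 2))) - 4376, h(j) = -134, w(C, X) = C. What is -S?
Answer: 27577/9 ≈ 3064.1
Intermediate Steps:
S = -27577/9 (S = ((-23067 - 134) - 4376)/9 = (-23201 - 4376)/9 = (⅑)*(-27577) = -27577/9 ≈ -3064.1)
-S = -1*(-27577/9) = 27577/9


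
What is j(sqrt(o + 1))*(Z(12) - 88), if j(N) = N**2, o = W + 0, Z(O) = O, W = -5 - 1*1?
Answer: 380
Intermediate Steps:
W = -6 (W = -5 - 1 = -6)
o = -6 (o = -6 + 0 = -6)
j(sqrt(o + 1))*(Z(12) - 88) = (sqrt(-6 + 1))**2*(12 - 88) = (sqrt(-5))**2*(-76) = (I*sqrt(5))**2*(-76) = -5*(-76) = 380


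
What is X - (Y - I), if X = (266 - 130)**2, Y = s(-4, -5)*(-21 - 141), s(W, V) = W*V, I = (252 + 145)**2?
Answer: 179345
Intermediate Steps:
I = 157609 (I = 397**2 = 157609)
s(W, V) = V*W
Y = -3240 (Y = (-5*(-4))*(-21 - 141) = 20*(-162) = -3240)
X = 18496 (X = 136**2 = 18496)
X - (Y - I) = 18496 - (-3240 - 1*157609) = 18496 - (-3240 - 157609) = 18496 - 1*(-160849) = 18496 + 160849 = 179345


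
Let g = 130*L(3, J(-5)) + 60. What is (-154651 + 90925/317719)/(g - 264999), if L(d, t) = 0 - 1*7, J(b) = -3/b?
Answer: 49135470144/84465278431 ≈ 0.58172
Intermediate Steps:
L(d, t) = -7 (L(d, t) = 0 - 7 = -7)
g = -850 (g = 130*(-7) + 60 = -910 + 60 = -850)
(-154651 + 90925/317719)/(g - 264999) = (-154651 + 90925/317719)/(-850 - 264999) = (-154651 + 90925*(1/317719))/(-265849) = (-154651 + 90925/317719)*(-1/265849) = -49135470144/317719*(-1/265849) = 49135470144/84465278431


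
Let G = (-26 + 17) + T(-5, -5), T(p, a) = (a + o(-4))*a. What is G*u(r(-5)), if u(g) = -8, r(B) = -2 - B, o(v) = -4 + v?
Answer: -448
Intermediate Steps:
T(p, a) = a*(-8 + a) (T(p, a) = (a + (-4 - 4))*a = (a - 8)*a = (-8 + a)*a = a*(-8 + a))
G = 56 (G = (-26 + 17) - 5*(-8 - 5) = -9 - 5*(-13) = -9 + 65 = 56)
G*u(r(-5)) = 56*(-8) = -448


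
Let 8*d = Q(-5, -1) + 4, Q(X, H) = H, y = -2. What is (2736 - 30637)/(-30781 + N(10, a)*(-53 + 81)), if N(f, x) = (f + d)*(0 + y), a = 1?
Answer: 27901/31362 ≈ 0.88964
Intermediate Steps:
d = 3/8 (d = (-1 + 4)/8 = (⅛)*3 = 3/8 ≈ 0.37500)
N(f, x) = -¾ - 2*f (N(f, x) = (f + 3/8)*(0 - 2) = (3/8 + f)*(-2) = -¾ - 2*f)
(2736 - 30637)/(-30781 + N(10, a)*(-53 + 81)) = (2736 - 30637)/(-30781 + (-¾ - 2*10)*(-53 + 81)) = -27901/(-30781 + (-¾ - 20)*28) = -27901/(-30781 - 83/4*28) = -27901/(-30781 - 581) = -27901/(-31362) = -27901*(-1/31362) = 27901/31362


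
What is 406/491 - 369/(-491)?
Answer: 775/491 ≈ 1.5784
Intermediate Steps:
406/491 - 369/(-491) = 406*(1/491) - 369*(-1/491) = 406/491 + 369/491 = 775/491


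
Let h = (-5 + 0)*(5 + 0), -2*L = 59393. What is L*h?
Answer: 1484825/2 ≈ 7.4241e+5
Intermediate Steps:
L = -59393/2 (L = -½*59393 = -59393/2 ≈ -29697.)
h = -25 (h = -5*5 = -25)
L*h = -59393/2*(-25) = 1484825/2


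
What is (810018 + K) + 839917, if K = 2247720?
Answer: 3897655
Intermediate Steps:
(810018 + K) + 839917 = (810018 + 2247720) + 839917 = 3057738 + 839917 = 3897655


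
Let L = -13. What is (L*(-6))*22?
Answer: 1716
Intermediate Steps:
(L*(-6))*22 = -13*(-6)*22 = 78*22 = 1716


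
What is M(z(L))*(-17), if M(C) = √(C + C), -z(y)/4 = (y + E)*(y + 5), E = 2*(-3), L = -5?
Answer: 0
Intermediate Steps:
E = -6
z(y) = -4*(-6 + y)*(5 + y) (z(y) = -4*(y - 6)*(y + 5) = -4*(-6 + y)*(5 + y))
M(C) = √2*√C (M(C) = √(2*C) = √2*√C)
M(z(L))*(-17) = (√2*√(120 - 4*(-5)² + 4*(-5)))*(-17) = (√2*√(120 - 4*25 - 20))*(-17) = (√2*√(120 - 100 - 20))*(-17) = (√2*√0)*(-17) = (√2*0)*(-17) = 0*(-17) = 0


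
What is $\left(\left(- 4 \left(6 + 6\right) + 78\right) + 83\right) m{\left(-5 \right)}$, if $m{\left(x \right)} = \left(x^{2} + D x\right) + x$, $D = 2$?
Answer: $1130$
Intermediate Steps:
$m{\left(x \right)} = x^{2} + 3 x$ ($m{\left(x \right)} = \left(x^{2} + 2 x\right) + x = x^{2} + 3 x$)
$\left(\left(- 4 \left(6 + 6\right) + 78\right) + 83\right) m{\left(-5 \right)} = \left(\left(- 4 \left(6 + 6\right) + 78\right) + 83\right) \left(- 5 \left(3 - 5\right)\right) = \left(\left(\left(-4\right) 12 + 78\right) + 83\right) \left(\left(-5\right) \left(-2\right)\right) = \left(\left(-48 + 78\right) + 83\right) 10 = \left(30 + 83\right) 10 = 113 \cdot 10 = 1130$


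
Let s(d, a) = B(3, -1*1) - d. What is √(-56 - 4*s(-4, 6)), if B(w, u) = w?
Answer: 2*I*√21 ≈ 9.1651*I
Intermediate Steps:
s(d, a) = 3 - d
√(-56 - 4*s(-4, 6)) = √(-56 - 4*(3 - 1*(-4))) = √(-56 - 4*(3 + 4)) = √(-56 - 4*7) = √(-56 - 28) = √(-84) = 2*I*√21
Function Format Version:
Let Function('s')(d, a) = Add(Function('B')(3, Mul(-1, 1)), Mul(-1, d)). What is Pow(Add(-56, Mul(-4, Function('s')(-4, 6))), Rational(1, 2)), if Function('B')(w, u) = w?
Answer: Mul(2, I, Pow(21, Rational(1, 2))) ≈ Mul(9.1651, I)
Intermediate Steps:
Function('s')(d, a) = Add(3, Mul(-1, d))
Pow(Add(-56, Mul(-4, Function('s')(-4, 6))), Rational(1, 2)) = Pow(Add(-56, Mul(-4, Add(3, Mul(-1, -4)))), Rational(1, 2)) = Pow(Add(-56, Mul(-4, Add(3, 4))), Rational(1, 2)) = Pow(Add(-56, Mul(-4, 7)), Rational(1, 2)) = Pow(Add(-56, -28), Rational(1, 2)) = Pow(-84, Rational(1, 2)) = Mul(2, I, Pow(21, Rational(1, 2)))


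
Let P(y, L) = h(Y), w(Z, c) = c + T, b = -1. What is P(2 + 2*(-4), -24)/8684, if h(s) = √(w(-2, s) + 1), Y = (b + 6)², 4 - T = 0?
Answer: √30/8684 ≈ 0.00063073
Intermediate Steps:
T = 4 (T = 4 - 1*0 = 4 + 0 = 4)
w(Z, c) = 4 + c (w(Z, c) = c + 4 = 4 + c)
Y = 25 (Y = (-1 + 6)² = 5² = 25)
h(s) = √(5 + s) (h(s) = √((4 + s) + 1) = √(5 + s))
P(y, L) = √30 (P(y, L) = √(5 + 25) = √30)
P(2 + 2*(-4), -24)/8684 = √30/8684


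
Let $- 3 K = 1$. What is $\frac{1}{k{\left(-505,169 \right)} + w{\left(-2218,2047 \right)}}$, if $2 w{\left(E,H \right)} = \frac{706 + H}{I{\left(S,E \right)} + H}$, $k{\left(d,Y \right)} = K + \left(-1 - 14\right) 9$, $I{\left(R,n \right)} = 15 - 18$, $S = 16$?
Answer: $- \frac{12264}{1651469} \approx -0.0074261$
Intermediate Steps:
$I{\left(R,n \right)} = -3$ ($I{\left(R,n \right)} = 15 - 18 = -3$)
$K = - \frac{1}{3}$ ($K = \left(- \frac{1}{3}\right) 1 = - \frac{1}{3} \approx -0.33333$)
$k{\left(d,Y \right)} = - \frac{406}{3}$ ($k{\left(d,Y \right)} = - \frac{1}{3} + \left(-1 - 14\right) 9 = - \frac{1}{3} - 135 = - \frac{406}{3}$)
$w{\left(E,H \right)} = \frac{706 + H}{2 \left(-3 + H\right)}$ ($w{\left(E,H \right)} = \frac{\left(706 + H\right) \frac{1}{-3 + H}}{2} = \frac{\frac{1}{-3 + H} \left(706 + H\right)}{2} = \frac{706 + H}{2 \left(-3 + H\right)}$)
$\frac{1}{k{\left(-505,169 \right)} + w{\left(-2218,2047 \right)}} = \frac{1}{- \frac{406}{3} + \frac{706 + 2047}{2 \left(-3 + 2047\right)}} = \frac{1}{- \frac{406}{3} + \frac{1}{2} \cdot \frac{1}{2044} \cdot 2753} = \frac{1}{- \frac{406}{3} + \frac{2753}{4088}} = \frac{1}{- \frac{1651469}{12264}} = - \frac{12264}{1651469}$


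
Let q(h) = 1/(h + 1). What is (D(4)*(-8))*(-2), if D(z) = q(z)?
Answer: 16/5 ≈ 3.2000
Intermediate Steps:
q(h) = 1/(1 + h)
D(z) = 1/(1 + z)
(D(4)*(-8))*(-2) = (-8/(1 + 4))*(-2) = (-8/5)*(-2) = ((⅕)*(-8))*(-2) = -8/5*(-2) = 16/5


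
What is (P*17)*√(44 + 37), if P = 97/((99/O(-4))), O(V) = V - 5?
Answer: -14841/11 ≈ -1349.2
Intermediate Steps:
O(V) = -5 + V
P = -97/11 (P = 97/((99/(-5 - 4))) = 97/((99/(-9))) = 97/((99*(-⅑))) = 97/(-11) = 97*(-1/11) = -97/11 ≈ -8.8182)
(P*17)*√(44 + 37) = (-97/11*17)*√(44 + 37) = -1649*√81/11 = -1649/11*9 = -14841/11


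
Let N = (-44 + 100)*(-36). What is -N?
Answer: 2016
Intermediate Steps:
N = -2016 (N = 56*(-36) = -2016)
-N = -1*(-2016) = 2016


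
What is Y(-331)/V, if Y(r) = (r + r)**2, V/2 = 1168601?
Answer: 219122/1168601 ≈ 0.18751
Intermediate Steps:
V = 2337202 (V = 2*1168601 = 2337202)
Y(r) = 4*r**2 (Y(r) = (2*r)**2 = 4*r**2)
Y(-331)/V = (4*(-331)**2)/2337202 = (4*109561)*(1/2337202) = 438244*(1/2337202) = 219122/1168601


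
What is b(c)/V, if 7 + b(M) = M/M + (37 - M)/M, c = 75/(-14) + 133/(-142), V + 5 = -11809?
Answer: 40285/36954192 ≈ 0.0010901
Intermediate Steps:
V = -11814 (V = -5 - 11809 = -11814)
c = -3128/497 (c = 75*(-1/14) + 133*(-1/142) = -75/14 - 133/142 = -3128/497 ≈ -6.2938)
b(M) = -6 + (37 - M)/M (b(M) = -7 + (M/M + (37 - M)/M) = -7 + (1 + (37 - M)/M) = -6 + (37 - M)/M)
b(c)/V = (-7 + 37/(-3128/497))/(-11814) = (-7 + 37*(-497/3128))*(-1/11814) = (-7 - 18389/3128)*(-1/11814) = -40285/3128*(-1/11814) = 40285/36954192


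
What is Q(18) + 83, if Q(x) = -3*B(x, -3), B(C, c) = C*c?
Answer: 245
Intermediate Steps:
Q(x) = 9*x (Q(x) = -3*x*(-3) = -(-9)*x = 9*x)
Q(18) + 83 = 9*18 + 83 = 162 + 83 = 245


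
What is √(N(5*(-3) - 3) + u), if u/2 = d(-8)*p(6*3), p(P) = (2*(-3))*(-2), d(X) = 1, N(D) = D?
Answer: √6 ≈ 2.4495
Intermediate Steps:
p(P) = 12 (p(P) = -6*(-2) = 12)
u = 24 (u = 2*(1*12) = 2*12 = 24)
√(N(5*(-3) - 3) + u) = √((5*(-3) - 3) + 24) = √((-15 - 3) + 24) = √(-18 + 24) = √6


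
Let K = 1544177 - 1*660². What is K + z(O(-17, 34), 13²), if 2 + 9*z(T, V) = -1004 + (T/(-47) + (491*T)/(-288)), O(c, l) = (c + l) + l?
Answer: 45012158539/40608 ≈ 1.1085e+6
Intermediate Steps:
O(c, l) = c + 2*l
z(T, V) = -1006/9 - 23365*T/121824 (z(T, V) = -2/9 + (-1004 + (T/(-47) + (491*T)/(-288)))/9 = -2/9 + (-1004 + (T*(-1/47) + (491*T)*(-1/288)))/9 = -2/9 + (-1004 + (-T/47 - 491*T/288))/9 = -2/9 + (-1004 - 23365*T/13536)/9 = -2/9 + (-1004/9 - 23365*T/121824) = -1006/9 - 23365*T/121824)
K = 1108577 (K = 1544177 - 1*435600 = 1544177 - 435600 = 1108577)
K + z(O(-17, 34), 13²) = 1108577 + (-1006/9 - 23365*(-17 + 2*34)/121824) = 1108577 + (-1006/9 - 23365*(-17 + 68)/121824) = 1108577 + (-1006/9 - 23365/121824*51) = 1108577 + (-1006/9 - 397205/40608) = 1108577 - 4936277/40608 = 45012158539/40608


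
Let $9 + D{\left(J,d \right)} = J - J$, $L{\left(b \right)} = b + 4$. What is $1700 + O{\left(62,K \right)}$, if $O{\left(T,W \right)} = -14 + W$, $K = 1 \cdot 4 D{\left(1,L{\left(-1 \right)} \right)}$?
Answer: $1650$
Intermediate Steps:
$L{\left(b \right)} = 4 + b$
$D{\left(J,d \right)} = -9$ ($D{\left(J,d \right)} = -9 + \left(J - J\right) = -9 + 0 = -9$)
$K = -36$ ($K = 1 \cdot 4 \left(-9\right) = 4 \left(-9\right) = -36$)
$1700 + O{\left(62,K \right)} = 1700 - 50 = 1650$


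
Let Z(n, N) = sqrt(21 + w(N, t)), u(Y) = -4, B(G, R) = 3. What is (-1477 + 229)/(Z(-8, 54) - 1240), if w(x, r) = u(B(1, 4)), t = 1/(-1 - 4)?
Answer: 1547520/1537583 + 1248*sqrt(17)/1537583 ≈ 1.0098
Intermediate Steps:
t = -1/5 (t = 1/(-5) = -1/5 ≈ -0.20000)
w(x, r) = -4
Z(n, N) = sqrt(17) (Z(n, N) = sqrt(21 - 4) = sqrt(17))
(-1477 + 229)/(Z(-8, 54) - 1240) = (-1477 + 229)/(sqrt(17) - 1240) = -1248/(-1240 + sqrt(17))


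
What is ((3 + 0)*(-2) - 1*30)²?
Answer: 1296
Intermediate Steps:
((3 + 0)*(-2) - 1*30)² = (3*(-2) - 30)² = (-6 - 30)² = (-36)² = 1296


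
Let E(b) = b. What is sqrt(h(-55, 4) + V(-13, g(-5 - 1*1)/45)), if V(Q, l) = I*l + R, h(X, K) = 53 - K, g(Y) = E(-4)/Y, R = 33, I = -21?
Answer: 2*sqrt(4595)/15 ≈ 9.0382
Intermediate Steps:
g(Y) = -4/Y
V(Q, l) = 33 - 21*l (V(Q, l) = -21*l + 33 = 33 - 21*l)
sqrt(h(-55, 4) + V(-13, g(-5 - 1*1)/45)) = sqrt((53 - 1*4) + (33 - 21*(-4/(-5 - 1*1))/45)) = sqrt((53 - 4) + (33 - 21*(-4/(-5 - 1))/45)) = sqrt(49 + (33 - 21*(-4/(-6))/45)) = sqrt(49 + (33 - 21*(-4*(-1/6))/45)) = sqrt(49 + (33 - 14/45)) = sqrt(49 + 1471/45) = sqrt(3676/45) = 2*sqrt(4595)/15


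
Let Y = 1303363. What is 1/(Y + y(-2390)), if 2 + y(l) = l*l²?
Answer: -1/13650615639 ≈ -7.3257e-11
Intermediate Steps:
y(l) = -2 + l³ (y(l) = -2 + l*l² = -2 + l³)
1/(Y + y(-2390)) = 1/(1303363 + (-2 + (-2390)³)) = 1/(1303363 + (-2 - 13651919000)) = 1/(1303363 - 13651919002) = 1/(-13650615639) = -1/13650615639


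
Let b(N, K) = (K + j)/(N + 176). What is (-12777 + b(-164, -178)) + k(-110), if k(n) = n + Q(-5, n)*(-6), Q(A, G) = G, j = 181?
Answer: -48907/4 ≈ -12227.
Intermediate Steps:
b(N, K) = (181 + K)/(176 + N) (b(N, K) = (K + 181)/(N + 176) = (181 + K)/(176 + N))
k(n) = -5*n (k(n) = n + n*(-6) = n - 6*n = -5*n)
(-12777 + b(-164, -178)) + k(-110) = (-12777 + (181 - 178)/(176 - 164)) - 5*(-110) = (-12777 + 3/12) + 550 = (-12777 + (1/12)*3) + 550 = (-12777 + ¼) + 550 = -51107/4 + 550 = -48907/4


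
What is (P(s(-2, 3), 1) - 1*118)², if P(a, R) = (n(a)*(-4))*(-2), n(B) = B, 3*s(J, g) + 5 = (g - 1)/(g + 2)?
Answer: 3818116/225 ≈ 16969.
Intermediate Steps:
s(J, g) = -5/3 + (-1 + g)/(3*(2 + g)) (s(J, g) = -5/3 + ((g - 1)/(g + 2))/3 = -5/3 + ((-1 + g)/(2 + g))/3 = -5/3 + (-1 + g)/(3*(2 + g)))
P(a, R) = 8*a (P(a, R) = (a*(-4))*(-2) = -4*a*(-2) = 8*a)
(P(s(-2, 3), 1) - 1*118)² = (8*((-11 - 4*3)/(3*(2 + 3))) - 1*118)² = (8*((⅓)*(-11 - 12)/5) - 118)² = (8*((⅓)*(⅕)*(-23)) - 118)² = (8*(-23/15) - 118)² = (-184/15 - 118)² = (-1954/15)² = 3818116/225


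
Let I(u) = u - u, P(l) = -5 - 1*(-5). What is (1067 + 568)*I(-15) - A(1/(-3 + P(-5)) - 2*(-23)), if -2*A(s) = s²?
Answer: 18769/18 ≈ 1042.7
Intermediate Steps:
P(l) = 0 (P(l) = -5 + 5 = 0)
I(u) = 0
A(s) = -s²/2
(1067 + 568)*I(-15) - A(1/(-3 + P(-5)) - 2*(-23)) = (1067 + 568)*0 - (-1)*(1/(-3 + 0) - 2*(-23))²/2 = 1635*0 - (-1)*(1/(-3) + 46)²/2 = 0 - (-1)*(-⅓ + 46)²/2 = 0 - (-1)*(137/3)²/2 = 0 - (-1)*18769/(2*9) = 0 - 1*(-18769/18) = 0 + 18769/18 = 18769/18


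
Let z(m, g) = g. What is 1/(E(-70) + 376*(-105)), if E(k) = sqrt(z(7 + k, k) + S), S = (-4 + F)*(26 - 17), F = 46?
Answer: -1410/55666789 - sqrt(77)/779335046 ≈ -2.5341e-5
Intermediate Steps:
S = 378 (S = (-4 + 46)*(26 - 17) = 42*9 = 378)
E(k) = sqrt(378 + k) (E(k) = sqrt(k + 378) = sqrt(378 + k))
1/(E(-70) + 376*(-105)) = 1/(sqrt(378 - 70) + 376*(-105)) = 1/(sqrt(308) - 39480) = 1/(2*sqrt(77) - 39480) = 1/(-39480 + 2*sqrt(77))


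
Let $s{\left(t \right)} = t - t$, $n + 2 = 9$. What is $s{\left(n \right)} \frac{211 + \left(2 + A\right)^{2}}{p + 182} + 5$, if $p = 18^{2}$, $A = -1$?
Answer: $5$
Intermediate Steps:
$p = 324$
$n = 7$ ($n = -2 + 9 = 7$)
$s{\left(t \right)} = 0$
$s{\left(n \right)} \frac{211 + \left(2 + A\right)^{2}}{p + 182} + 5 = 0 \frac{211 + \left(2 - 1\right)^{2}}{324 + 182} + 5 = 0 \frac{211 + 1^{2}}{506} + 5 = 0 \left(211 + 1\right) \frac{1}{506} + 5 = 0 \cdot 212 \cdot \frac{1}{506} + 5 = 0 \cdot \frac{106}{253} + 5 = 0 + 5 = 5$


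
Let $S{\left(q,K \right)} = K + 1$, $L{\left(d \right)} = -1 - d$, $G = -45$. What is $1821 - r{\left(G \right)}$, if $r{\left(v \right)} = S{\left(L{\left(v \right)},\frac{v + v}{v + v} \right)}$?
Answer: $1819$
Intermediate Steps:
$S{\left(q,K \right)} = 1 + K$
$r{\left(v \right)} = 2$ ($r{\left(v \right)} = 1 + \frac{v + v}{v + v} = 1 + \frac{2 v}{2 v} = 1 + 2 v \frac{1}{2 v} = 1 + 1 = 2$)
$1821 - r{\left(G \right)} = 1821 - 2 = 1819$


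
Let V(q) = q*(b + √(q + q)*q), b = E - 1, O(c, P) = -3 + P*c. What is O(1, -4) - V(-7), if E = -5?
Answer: -49 - 49*I*√14 ≈ -49.0 - 183.34*I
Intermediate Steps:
b = -6 (b = -5 - 1 = -6)
V(q) = q*(-6 + √2*q^(3/2)) (V(q) = q*(-6 + √(q + q)*q) = q*(-6 + √(2*q)*q) = q*(-6 + (√2*√q)*q) = q*(-6 + √2*q^(3/2)))
O(1, -4) - V(-7) = (-3 - 4*1) - (-6*(-7) + √2*(-7)^(5/2)) = (-3 - 4) - (42 + √2*(49*I*√7)) = -7 - (42 + 49*I*√14) = -7 + (-42 - 49*I*√14) = -49 - 49*I*√14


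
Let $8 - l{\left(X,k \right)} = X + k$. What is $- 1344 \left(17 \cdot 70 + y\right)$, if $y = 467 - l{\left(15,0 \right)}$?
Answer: $-2236416$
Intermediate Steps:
$l{\left(X,k \right)} = 8 - X - k$ ($l{\left(X,k \right)} = 8 - \left(X + k\right) = 8 - X - k$)
$y = 474$ ($y = 467 - \left(8 - 15 - 0\right) = 467 - \left(8 - 15 + 0\right) = 467 - -7 = 467 + 7 = 474$)
$- 1344 \left(17 \cdot 70 + y\right) = - 1344 \left(17 \cdot 70 + 474\right) = - 1344 \left(1190 + 474\right) = \left(-1344\right) 1664 = -2236416$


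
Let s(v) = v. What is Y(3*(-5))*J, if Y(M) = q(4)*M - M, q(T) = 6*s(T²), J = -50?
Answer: 71250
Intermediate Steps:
q(T) = 6*T²
Y(M) = 95*M (Y(M) = (6*4²)*M - M = (6*16)*M - M = 96*M - M = 95*M)
Y(3*(-5))*J = (95*(3*(-5)))*(-50) = (95*(-15))*(-50) = -1425*(-50) = 71250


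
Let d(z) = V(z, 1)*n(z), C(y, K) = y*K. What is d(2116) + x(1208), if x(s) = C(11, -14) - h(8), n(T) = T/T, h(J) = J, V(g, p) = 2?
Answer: -160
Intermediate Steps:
C(y, K) = K*y
n(T) = 1
x(s) = -162 (x(s) = -14*11 - 1*8 = -154 - 8 = -162)
d(z) = 2 (d(z) = 2*1 = 2)
d(2116) + x(1208) = 2 - 162 = -160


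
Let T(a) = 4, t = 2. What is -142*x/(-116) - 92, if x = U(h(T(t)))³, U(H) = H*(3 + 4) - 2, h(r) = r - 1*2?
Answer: 58676/29 ≈ 2023.3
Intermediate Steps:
h(r) = -2 + r (h(r) = r - 2 = -2 + r)
U(H) = -2 + 7*H (U(H) = H*7 - 2 = 7*H - 2 = -2 + 7*H)
x = 1728 (x = (-2 + 7*(-2 + 4))³ = (-2 + 7*2)³ = (-2 + 14)³ = 12³ = 1728)
-142*x/(-116) - 92 = -245376/(-116) - 92 = -245376*(-1)/116 - 92 = -142*(-432/29) - 92 = 61344/29 - 92 = 58676/29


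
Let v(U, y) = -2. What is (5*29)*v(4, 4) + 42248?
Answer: 41958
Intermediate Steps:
(5*29)*v(4, 4) + 42248 = (5*29)*(-2) + 42248 = 145*(-2) + 42248 = -290 + 42248 = 41958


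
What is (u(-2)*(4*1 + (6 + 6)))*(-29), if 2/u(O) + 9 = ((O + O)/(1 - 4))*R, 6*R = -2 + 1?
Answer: 8352/83 ≈ 100.63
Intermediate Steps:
R = -⅙ (R = (-2 + 1)/6 = (⅙)*(-1) = -⅙ ≈ -0.16667)
u(O) = 2/(-9 + O/9) (u(O) = 2/(-9 + ((O + O)/(1 - 4))*(-⅙)) = 2/(-9 + ((2*O)/(-3))*(-⅙)) = 2/(-9 + ((2*O)*(-⅓))*(-⅙)) = 2/(-9 - 2*O/3*(-⅙)) = 2/(-9 + O/9))
(u(-2)*(4*1 + (6 + 6)))*(-29) = ((18/(-81 - 2))*(4*1 + (6 + 6)))*(-29) = ((18/(-83))*(4 + 12))*(-29) = ((18*(-1/83))*16)*(-29) = -18/83*16*(-29) = -288/83*(-29) = 8352/83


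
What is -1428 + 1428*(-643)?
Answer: -919632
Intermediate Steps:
-1428 + 1428*(-643) = -1428 - 918204 = -919632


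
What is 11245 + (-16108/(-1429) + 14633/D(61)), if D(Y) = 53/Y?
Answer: 2128060266/75737 ≈ 28098.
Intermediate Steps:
11245 + (-16108/(-1429) + 14633/D(61)) = 11245 + (-16108/(-1429) + 14633/((53/61))) = 11245 + (-16108*(-1/1429) + 14633/((53*(1/61)))) = 11245 + (16108/1429 + 14633/(53/61)) = 11245 + (16108/1429 + 14633*(61/53)) = 11245 + (16108/1429 + 892613/53) = 11245 + 1276397701/75737 = 2128060266/75737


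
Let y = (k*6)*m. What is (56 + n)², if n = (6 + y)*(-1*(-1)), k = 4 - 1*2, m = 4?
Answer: 12100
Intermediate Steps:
k = 2 (k = 4 - 2 = 2)
y = 48 (y = (2*6)*4 = 12*4 = 48)
n = 54 (n = (6 + 48)*(-1*(-1)) = 54*1 = 54)
(56 + n)² = (56 + 54)² = 110² = 12100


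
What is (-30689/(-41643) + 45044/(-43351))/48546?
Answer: -77909779/12519775476054 ≈ -6.2229e-6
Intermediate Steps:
(-30689/(-41643) + 45044/(-43351))/48546 = (-30689*(-1/41643) + 45044*(-1/43351))*(1/48546) = (30689/41643 - 45044/43351)*(1/48546) = -77909779/257895099*1/48546 = -77909779/12519775476054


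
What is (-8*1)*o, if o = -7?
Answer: 56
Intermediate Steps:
(-8*1)*o = -8*1*(-7) = -8*(-7) = 56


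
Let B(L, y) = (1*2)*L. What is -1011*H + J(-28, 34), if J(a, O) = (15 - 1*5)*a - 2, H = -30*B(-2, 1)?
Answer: -121602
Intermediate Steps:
B(L, y) = 2*L
H = 120 (H = -60*(-2) = -30*(-4) = 120)
J(a, O) = -2 + 10*a (J(a, O) = (15 - 5)*a - 2 = 10*a - 2 = -2 + 10*a)
-1011*H + J(-28, 34) = -1011*120 + (-2 + 10*(-28)) = -121320 + (-2 - 280) = -121320 - 282 = -121602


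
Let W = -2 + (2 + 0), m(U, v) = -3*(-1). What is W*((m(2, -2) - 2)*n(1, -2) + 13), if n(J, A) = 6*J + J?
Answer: 0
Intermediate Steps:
n(J, A) = 7*J
m(U, v) = 3
W = 0 (W = -2 + 2 = 0)
W*((m(2, -2) - 2)*n(1, -2) + 13) = 0*((3 - 2)*(7*1) + 13) = 0*(1*7 + 13) = 0*(7 + 13) = 0*20 = 0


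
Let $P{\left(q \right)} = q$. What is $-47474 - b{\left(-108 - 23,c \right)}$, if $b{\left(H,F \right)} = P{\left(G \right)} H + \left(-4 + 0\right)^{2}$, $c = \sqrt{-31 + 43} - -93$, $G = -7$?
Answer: $-48407$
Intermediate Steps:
$c = 93 + 2 \sqrt{3}$ ($c = \sqrt{12} + 93 = 2 \sqrt{3} + 93 = 93 + 2 \sqrt{3} \approx 96.464$)
$b{\left(H,F \right)} = 16 - 7 H$ ($b{\left(H,F \right)} = - 7 H + \left(-4 + 0\right)^{2} = - 7 H + \left(-4\right)^{2} = - 7 H + 16 = 16 - 7 H$)
$-47474 - b{\left(-108 - 23,c \right)} = -47474 - \left(16 - 7 \left(-108 - 23\right)\right) = -47474 - \left(16 - -917\right) = -47474 - \left(16 + 917\right) = -47474 - 933 = -48407$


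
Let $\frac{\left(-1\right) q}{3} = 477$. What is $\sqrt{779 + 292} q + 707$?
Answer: $707 - 4293 \sqrt{119} \approx -46124.0$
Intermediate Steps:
$q = -1431$ ($q = \left(-3\right) 477 = -1431$)
$\sqrt{779 + 292} q + 707 = \sqrt{779 + 292} \left(-1431\right) + 707 = \sqrt{1071} \left(-1431\right) + 707 = 3 \sqrt{119} \left(-1431\right) + 707 = - 4293 \sqrt{119} + 707 = 707 - 4293 \sqrt{119}$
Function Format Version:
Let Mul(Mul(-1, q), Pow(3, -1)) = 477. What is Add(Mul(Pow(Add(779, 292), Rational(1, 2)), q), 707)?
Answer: Add(707, Mul(-4293, Pow(119, Rational(1, 2)))) ≈ -46124.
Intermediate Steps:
q = -1431 (q = Mul(-3, 477) = -1431)
Add(Mul(Pow(Add(779, 292), Rational(1, 2)), q), 707) = Add(Mul(Pow(Add(779, 292), Rational(1, 2)), -1431), 707) = Add(Mul(Pow(1071, Rational(1, 2)), -1431), 707) = Add(Mul(Mul(3, Pow(119, Rational(1, 2))), -1431), 707) = Add(Mul(-4293, Pow(119, Rational(1, 2))), 707) = Add(707, Mul(-4293, Pow(119, Rational(1, 2))))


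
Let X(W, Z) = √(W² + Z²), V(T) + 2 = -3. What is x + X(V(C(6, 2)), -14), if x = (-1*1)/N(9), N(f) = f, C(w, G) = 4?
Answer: -⅑ + √221 ≈ 14.755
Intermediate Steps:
V(T) = -5 (V(T) = -2 - 3 = -5)
x = -⅑ (x = -1*1/9 = -1*⅑ = -⅑ ≈ -0.11111)
x + X(V(C(6, 2)), -14) = -⅑ + √((-5)² + (-14)²) = -⅑ + √(25 + 196) = -⅑ + √221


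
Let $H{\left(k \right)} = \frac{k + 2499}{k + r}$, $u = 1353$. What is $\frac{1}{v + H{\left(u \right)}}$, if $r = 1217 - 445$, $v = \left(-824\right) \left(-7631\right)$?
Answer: $\frac{2125}{13361884852} \approx 1.5903 \cdot 10^{-7}$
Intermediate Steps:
$v = 6287944$
$r = 772$ ($r = 1217 + \left(-576 + 131\right) = 1217 - 445 = 772$)
$H{\left(k \right)} = \frac{2499 + k}{772 + k}$ ($H{\left(k \right)} = \frac{k + 2499}{k + 772} = \frac{2499 + k}{772 + k}$)
$\frac{1}{v + H{\left(u \right)}} = \frac{1}{6287944 + \frac{2499 + 1353}{772 + 1353}} = \frac{1}{6287944 + \frac{1}{2125} \cdot 3852} = \frac{1}{6287944 + \frac{3852}{2125}} = \frac{1}{\frac{13361884852}{2125}} = \frac{2125}{13361884852}$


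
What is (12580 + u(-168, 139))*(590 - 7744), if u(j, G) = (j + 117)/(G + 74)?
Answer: -6389688102/71 ≈ -8.9996e+7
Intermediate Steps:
u(j, G) = (117 + j)/(74 + G)
(12580 + u(-168, 139))*(590 - 7744) = (12580 + (117 - 168)/(74 + 139))*(590 - 7744) = (12580 - 51/213)*(-7154) = (12580 + (1/213)*(-51))*(-7154) = (12580 - 17/71)*(-7154) = (893163/71)*(-7154) = -6389688102/71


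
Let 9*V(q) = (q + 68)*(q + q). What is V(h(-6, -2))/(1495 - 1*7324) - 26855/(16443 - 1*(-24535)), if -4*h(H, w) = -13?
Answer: -1903757455/2866329144 ≈ -0.66418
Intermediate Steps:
h(H, w) = 13/4 (h(H, w) = -1/4*(-13) = 13/4)
V(q) = 2*q*(68 + q)/9 (V(q) = ((q + 68)*(q + q))/9 = ((68 + q)*(2*q))/9 = (2*q*(68 + q))/9 = 2*q*(68 + q)/9)
V(h(-6, -2))/(1495 - 1*7324) - 26855/(16443 - 1*(-24535)) = ((2/9)*(13/4)*(68 + 13/4))/(1495 - 1*7324) - 26855/(16443 - 1*(-24535)) = ((2/9)*(13/4)*(285/4))/(1495 - 7324) - 26855/(16443 + 24535) = (1235/24)/(-5829) - 26855/40978 = (1235/24)*(-1/5829) - 26855*1/40978 = -1235/139896 - 26855/40978 = -1903757455/2866329144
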